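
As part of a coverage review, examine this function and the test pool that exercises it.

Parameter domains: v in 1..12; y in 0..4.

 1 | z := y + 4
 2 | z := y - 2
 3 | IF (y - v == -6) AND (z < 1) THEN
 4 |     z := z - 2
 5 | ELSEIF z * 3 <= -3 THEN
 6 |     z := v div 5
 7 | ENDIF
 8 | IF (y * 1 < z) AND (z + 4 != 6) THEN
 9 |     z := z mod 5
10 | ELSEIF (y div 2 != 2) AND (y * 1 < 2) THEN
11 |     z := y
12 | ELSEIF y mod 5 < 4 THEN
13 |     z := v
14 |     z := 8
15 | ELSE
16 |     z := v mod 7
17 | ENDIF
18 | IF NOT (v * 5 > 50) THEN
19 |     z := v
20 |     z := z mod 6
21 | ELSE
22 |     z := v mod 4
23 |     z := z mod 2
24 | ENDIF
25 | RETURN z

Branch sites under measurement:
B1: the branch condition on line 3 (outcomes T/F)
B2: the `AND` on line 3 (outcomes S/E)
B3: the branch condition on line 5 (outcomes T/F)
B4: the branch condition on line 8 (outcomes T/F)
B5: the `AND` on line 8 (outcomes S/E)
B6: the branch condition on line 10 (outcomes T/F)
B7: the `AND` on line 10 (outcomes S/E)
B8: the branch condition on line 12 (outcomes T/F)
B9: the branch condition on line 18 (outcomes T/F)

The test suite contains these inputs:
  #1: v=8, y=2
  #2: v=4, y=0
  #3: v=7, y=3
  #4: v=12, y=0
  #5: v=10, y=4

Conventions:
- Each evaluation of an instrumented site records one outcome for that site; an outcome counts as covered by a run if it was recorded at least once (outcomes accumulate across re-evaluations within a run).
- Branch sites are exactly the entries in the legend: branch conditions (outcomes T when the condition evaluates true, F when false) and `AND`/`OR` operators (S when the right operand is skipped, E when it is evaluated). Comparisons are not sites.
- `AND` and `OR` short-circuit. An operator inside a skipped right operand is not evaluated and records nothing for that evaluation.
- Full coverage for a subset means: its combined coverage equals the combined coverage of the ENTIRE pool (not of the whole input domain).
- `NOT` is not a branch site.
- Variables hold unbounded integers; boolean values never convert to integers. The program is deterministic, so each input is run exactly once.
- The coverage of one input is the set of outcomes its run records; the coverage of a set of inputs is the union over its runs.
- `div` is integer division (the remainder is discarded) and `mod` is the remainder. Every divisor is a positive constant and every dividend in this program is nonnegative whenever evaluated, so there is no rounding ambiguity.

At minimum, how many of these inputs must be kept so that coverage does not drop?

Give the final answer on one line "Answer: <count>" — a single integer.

run #1 (v=8, y=2) records B1=T, B2=E, B4=F, B5=S, B6=F, B7=E, B8=T, B9=T
run #2 (v=4, y=0) records B1=F, B2=S, B3=T, B4=F, B5=S, B6=T, B7=E, B9=T
run #3 (v=7, y=3) records B1=F, B2=S, B3=F, B4=F, B5=S, B6=F, B7=E, B8=T, B9=T
run #4 (v=12, y=0) records B1=F, B2=S, B3=T, B4=F, B5=E, B6=T, B7=E, B9=F
run #5 (v=10, y=4) records B1=F, B2=E, B3=F, B4=F, B5=S, B6=F, B7=S, B8=F, B9=T
together the pool reaches 17 outcomes: B1=T, B1=F, B2=S, B2=E, B3=T, B3=F, B4=F, B5=S, B5=E, B6=T, B6=F, B7=S, B7=E, B8=T, B8=F, B9=T, B9=F
no size-1 subset reaches all 17 outcomes (best union: 9/17)
no size-2 subset reaches all 17 outcomes (best union: 15/17)
size 3: inputs {1, 4, 5} cover all 17 outcomes, and no lexicographically smaller subset of this size does

Answer: 3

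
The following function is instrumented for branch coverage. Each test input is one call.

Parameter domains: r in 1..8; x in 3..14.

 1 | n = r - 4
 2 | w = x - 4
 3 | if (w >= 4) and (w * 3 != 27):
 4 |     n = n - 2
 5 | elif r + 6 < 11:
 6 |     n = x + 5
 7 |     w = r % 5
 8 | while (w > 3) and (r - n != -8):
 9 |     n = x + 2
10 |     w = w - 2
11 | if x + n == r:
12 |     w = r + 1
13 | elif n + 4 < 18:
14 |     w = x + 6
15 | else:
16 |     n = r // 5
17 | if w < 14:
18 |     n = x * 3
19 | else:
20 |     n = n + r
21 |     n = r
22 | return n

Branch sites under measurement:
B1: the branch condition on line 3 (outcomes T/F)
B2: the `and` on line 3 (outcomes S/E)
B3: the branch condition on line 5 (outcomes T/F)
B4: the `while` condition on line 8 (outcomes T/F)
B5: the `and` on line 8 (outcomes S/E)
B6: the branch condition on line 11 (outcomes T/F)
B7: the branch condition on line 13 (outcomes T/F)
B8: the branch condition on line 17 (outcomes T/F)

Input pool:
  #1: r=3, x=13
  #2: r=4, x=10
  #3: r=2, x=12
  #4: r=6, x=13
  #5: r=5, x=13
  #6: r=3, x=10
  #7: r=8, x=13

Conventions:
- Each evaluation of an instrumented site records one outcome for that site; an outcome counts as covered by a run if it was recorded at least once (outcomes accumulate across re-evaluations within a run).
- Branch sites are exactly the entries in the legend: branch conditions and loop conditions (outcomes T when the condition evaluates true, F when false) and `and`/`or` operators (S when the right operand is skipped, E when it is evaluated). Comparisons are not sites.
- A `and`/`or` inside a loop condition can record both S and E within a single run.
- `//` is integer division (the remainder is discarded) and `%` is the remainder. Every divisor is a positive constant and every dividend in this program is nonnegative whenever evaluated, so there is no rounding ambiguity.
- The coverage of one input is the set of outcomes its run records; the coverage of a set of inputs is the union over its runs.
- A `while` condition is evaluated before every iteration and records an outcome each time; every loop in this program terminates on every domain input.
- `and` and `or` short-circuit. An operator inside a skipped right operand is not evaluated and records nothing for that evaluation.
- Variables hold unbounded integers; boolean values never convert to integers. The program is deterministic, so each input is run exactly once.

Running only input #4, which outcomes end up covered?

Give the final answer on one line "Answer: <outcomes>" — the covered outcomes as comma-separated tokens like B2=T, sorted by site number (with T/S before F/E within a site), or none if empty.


Tracing the run of input #4 (r=6, x=13):
  B2->E, B1->F, B3->F, B5->E, B4->T, B5->E, B4->T, B5->E, B4->T, B5->S
  B4->F, B6->F, B7->F, B8->T
distinct outcomes covered: B1=F, B2=E, B3=F, B4=T, B4=F, B5=S, B5=E, B6=F, B7=F, B8=T
Answer: B1=F, B2=E, B3=F, B4=T, B4=F, B5=S, B5=E, B6=F, B7=F, B8=T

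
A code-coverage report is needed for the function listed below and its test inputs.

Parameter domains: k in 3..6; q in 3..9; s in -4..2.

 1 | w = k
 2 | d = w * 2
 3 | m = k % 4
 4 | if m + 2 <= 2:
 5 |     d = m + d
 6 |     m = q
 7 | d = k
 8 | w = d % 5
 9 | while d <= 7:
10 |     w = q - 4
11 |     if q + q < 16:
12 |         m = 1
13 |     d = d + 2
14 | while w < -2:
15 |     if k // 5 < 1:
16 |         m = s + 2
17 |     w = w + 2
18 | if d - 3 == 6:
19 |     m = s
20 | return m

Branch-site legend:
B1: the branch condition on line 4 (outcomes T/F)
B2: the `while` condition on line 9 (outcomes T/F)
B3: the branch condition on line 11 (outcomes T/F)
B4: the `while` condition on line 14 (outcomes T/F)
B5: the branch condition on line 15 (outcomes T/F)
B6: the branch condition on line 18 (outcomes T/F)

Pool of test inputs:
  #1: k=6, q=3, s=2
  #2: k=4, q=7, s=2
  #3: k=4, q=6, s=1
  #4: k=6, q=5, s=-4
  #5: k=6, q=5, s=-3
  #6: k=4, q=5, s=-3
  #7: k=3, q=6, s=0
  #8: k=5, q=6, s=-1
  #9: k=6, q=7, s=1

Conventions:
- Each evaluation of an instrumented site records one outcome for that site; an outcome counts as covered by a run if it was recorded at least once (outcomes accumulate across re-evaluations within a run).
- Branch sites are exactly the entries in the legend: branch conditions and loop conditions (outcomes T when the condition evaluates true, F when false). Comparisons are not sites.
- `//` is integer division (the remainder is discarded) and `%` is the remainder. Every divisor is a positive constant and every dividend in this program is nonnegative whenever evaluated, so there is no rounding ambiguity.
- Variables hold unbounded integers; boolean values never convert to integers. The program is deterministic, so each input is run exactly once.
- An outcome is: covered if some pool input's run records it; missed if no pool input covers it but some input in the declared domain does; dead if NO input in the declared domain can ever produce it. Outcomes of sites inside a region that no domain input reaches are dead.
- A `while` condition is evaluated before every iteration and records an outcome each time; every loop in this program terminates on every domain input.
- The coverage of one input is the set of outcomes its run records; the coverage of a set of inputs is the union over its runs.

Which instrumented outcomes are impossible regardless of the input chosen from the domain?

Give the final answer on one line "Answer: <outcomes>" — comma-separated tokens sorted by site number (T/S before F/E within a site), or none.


running all 196 domain inputs and tallying outcomes:
  B4=T: never recorded by any domain input -> dead
  B5=T: never recorded by any domain input -> dead
  B5=F: never recorded by any domain input -> dead
  reachable outcomes have witnesses, e.g. B1=T (e.g. k=4, q=3, s=-4), B1=F (e.g. k=3, q=3, s=-4), B2=T (e.g. k=3, q=3, s=-4), B2=F (e.g. k=3, q=3, s=-4)
Answer: B4=T, B5=T, B5=F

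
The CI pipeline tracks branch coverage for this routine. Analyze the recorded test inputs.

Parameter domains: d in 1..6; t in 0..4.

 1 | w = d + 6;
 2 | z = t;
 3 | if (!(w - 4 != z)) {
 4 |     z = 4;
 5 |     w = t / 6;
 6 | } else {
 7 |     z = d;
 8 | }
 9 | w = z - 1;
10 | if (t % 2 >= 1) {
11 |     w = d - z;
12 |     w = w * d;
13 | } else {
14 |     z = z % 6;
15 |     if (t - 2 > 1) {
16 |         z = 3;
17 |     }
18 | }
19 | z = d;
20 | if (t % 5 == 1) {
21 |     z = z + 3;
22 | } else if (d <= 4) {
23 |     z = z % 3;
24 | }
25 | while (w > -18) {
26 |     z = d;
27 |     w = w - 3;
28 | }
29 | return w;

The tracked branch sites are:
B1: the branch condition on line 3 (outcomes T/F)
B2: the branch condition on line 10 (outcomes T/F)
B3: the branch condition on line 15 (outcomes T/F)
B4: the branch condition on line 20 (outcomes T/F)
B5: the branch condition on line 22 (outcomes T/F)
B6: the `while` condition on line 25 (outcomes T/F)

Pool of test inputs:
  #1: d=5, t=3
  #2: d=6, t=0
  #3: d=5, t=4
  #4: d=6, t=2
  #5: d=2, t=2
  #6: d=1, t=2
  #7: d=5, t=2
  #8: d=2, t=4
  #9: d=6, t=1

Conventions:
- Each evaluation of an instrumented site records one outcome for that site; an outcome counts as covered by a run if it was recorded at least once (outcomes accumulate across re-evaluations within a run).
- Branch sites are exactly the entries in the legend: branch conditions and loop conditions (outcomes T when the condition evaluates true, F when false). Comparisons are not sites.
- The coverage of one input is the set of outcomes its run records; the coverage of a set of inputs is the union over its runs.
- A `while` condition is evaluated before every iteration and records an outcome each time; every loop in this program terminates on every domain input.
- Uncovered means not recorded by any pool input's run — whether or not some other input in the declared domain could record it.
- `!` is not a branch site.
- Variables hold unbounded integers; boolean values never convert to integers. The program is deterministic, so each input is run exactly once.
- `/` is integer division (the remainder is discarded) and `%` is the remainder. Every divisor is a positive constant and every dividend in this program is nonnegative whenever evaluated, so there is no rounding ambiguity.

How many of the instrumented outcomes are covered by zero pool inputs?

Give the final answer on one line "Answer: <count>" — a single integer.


input #1 (d=5, t=3): events B1->F, B2->T, B4->F, B5->F, B6->T, B6->T, B6->T, B6->T, B6->T, B6->T, B6->F; covers B1=F, B2=T, B4=F, B5=F, B6=T, B6=F
input #2 (d=6, t=0): events B1->F, B2->F, B3->F, B4->F, B5->F, B6->T, B6->T, B6->T, B6->T, B6->T, B6->T, B6->T, B6->T, B6->F; covers B1=F, B2=F, B3=F, B4=F, B5=F, B6=T, B6=F
input #3 (d=5, t=4): events B1->F, B2->F, B3->T, B4->F, B5->F, B6->T, B6->T, B6->T, B6->T, B6->T, B6->T, B6->T, B6->T, B6->F; covers B1=F, B2=F, B3=T, B4=F, B5=F, B6=T, B6=F
input #4 (d=6, t=2): events B1->F, B2->F, B3->F, B4->F, B5->F, B6->T, B6->T, B6->T, B6->T, B6->T, B6->T, B6->T, B6->T, B6->F; covers B1=F, B2=F, B3=F, B4=F, B5=F, B6=T, B6=F
input #5 (d=2, t=2): events B1->F, B2->F, B3->F, B4->F, B5->T, B6->T, B6->T, B6->T, B6->T, B6->T, B6->T, B6->T, B6->F; covers B1=F, B2=F, B3=F, B4=F, B5=T, B6=T, B6=F
input #6 (d=1, t=2): events B1->F, B2->F, B3->F, B4->F, B5->T, B6->T, B6->T, B6->T, B6->T, B6->T, B6->T, B6->F; covers B1=F, B2=F, B3=F, B4=F, B5=T, B6=T, B6=F
input #7 (d=5, t=2): events B1->F, B2->F, B3->F, B4->F, B5->F, B6->T, B6->T, B6->T, B6->T, B6->T, B6->T, B6->T, B6->T, B6->F; covers B1=F, B2=F, B3=F, B4=F, B5=F, B6=T, B6=F
input #8 (d=2, t=4): events B1->T, B2->F, B3->T, B4->F, B5->T, B6->T, B6->T, B6->T, B6->T, B6->T, B6->T, B6->T, B6->F; covers B1=T, B2=F, B3=T, B4=F, B5=T, B6=T, B6=F
input #9 (d=6, t=1): events B1->F, B2->T, B4->T, B6->T, B6->T, B6->T, B6->T, B6->T, B6->T, B6->F; covers B1=F, B2=T, B4=T, B6=T, B6=F
union over the pool: B1=T, B1=F, B2=T, B2=F, B3=T, B3=F, B4=T, B4=F, B5=T, B5=F, B6=T, B6=F
uncovered (0 of 12): none
Answer: 0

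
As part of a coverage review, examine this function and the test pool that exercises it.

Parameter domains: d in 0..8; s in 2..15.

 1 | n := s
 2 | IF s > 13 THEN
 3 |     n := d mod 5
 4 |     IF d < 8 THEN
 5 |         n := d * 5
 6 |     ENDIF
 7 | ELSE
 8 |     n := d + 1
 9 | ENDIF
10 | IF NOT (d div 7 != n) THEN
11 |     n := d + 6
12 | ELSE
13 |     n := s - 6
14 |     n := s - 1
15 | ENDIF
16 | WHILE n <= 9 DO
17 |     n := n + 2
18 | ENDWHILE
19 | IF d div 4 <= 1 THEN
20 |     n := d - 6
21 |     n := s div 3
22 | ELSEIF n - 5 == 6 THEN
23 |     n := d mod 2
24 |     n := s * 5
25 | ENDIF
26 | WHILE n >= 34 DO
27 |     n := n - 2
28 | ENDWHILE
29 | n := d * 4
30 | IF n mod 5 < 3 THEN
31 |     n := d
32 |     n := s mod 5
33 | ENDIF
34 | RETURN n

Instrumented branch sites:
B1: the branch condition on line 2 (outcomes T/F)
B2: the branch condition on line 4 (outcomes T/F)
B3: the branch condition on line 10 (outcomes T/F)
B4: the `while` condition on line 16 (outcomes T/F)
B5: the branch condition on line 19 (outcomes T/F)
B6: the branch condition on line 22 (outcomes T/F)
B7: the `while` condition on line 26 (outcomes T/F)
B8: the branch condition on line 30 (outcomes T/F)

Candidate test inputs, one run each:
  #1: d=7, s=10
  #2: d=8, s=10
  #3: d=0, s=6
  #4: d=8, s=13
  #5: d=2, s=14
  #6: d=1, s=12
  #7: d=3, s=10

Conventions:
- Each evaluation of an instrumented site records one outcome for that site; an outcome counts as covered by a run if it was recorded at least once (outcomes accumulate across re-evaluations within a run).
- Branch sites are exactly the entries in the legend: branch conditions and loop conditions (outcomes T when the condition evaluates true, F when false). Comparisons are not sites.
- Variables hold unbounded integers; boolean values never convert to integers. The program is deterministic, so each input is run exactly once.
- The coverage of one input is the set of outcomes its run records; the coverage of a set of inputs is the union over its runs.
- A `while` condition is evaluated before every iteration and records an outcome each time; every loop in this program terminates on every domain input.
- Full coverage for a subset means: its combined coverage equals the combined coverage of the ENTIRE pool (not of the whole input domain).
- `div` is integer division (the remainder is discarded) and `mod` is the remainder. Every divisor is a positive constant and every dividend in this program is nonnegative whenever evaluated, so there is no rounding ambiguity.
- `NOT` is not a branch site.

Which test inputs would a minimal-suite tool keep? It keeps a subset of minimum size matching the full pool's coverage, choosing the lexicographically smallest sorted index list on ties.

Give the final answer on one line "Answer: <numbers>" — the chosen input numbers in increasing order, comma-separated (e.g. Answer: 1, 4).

#1 (d=7, s=10) -> B1->F, B3->F, B4->T, B4->F, B5->T, B7->F, B8->F; covered: B1=F, B3=F, B4=T, B4=F, B5=T, B7=F, B8=F
#2 (d=8, s=10) -> B1->F, B3->F, B4->T, B4->F, B5->F, B6->T, B7->T, B7->T, B7->T, B7->T, B7->T, B7->T, B7->T, B7->T, ...; covered: B1=F, B3=F, B4=T, B4=F, B5=F, B6=T, B7=T, B7=F, B8=T
#3 (d=0, s=6) -> B1->F, B3->F, B4->T, B4->T, B4->T, B4->F, B5->T, B7->F, B8->T; covered: B1=F, B3=F, B4=T, B4=F, B5=T, B7=F, B8=T
#4 (d=8, s=13) -> B1->F, B3->F, B4->F, B5->F, B6->F, B7->F, B8->T; covered: B1=F, B3=F, B4=F, B5=F, B6=F, B7=F, B8=T
#5 (d=2, s=14) -> B1->T, B2->T, B3->F, B4->F, B5->T, B7->F, B8->F; covered: B1=T, B2=T, B3=F, B4=F, B5=T, B7=F, B8=F
#6 (d=1, s=12) -> B1->F, B3->F, B4->F, B5->T, B7->F, B8->F; covered: B1=F, B3=F, B4=F, B5=T, B7=F, B8=F
#7 (d=3, s=10) -> B1->F, B3->F, B4->T, B4->F, B5->T, B7->F, B8->T; covered: B1=F, B3=F, B4=T, B4=F, B5=T, B7=F, B8=T
together the pool reaches 14 outcomes: B1=T, B1=F, B2=T, B3=F, B4=T, B4=F, B5=T, B5=F, B6=T, B6=F, B7=T, B7=F, B8=T, B8=F
no size-1 subset reaches all 14 outcomes (best union: 9/14)
no size-2 subset reaches all 14 outcomes (best union: 13/14)
the canonical winner is {2, 4, 5}: size 3, full 14-outcome coverage, earliest index list among size-3 covers

Answer: 2, 4, 5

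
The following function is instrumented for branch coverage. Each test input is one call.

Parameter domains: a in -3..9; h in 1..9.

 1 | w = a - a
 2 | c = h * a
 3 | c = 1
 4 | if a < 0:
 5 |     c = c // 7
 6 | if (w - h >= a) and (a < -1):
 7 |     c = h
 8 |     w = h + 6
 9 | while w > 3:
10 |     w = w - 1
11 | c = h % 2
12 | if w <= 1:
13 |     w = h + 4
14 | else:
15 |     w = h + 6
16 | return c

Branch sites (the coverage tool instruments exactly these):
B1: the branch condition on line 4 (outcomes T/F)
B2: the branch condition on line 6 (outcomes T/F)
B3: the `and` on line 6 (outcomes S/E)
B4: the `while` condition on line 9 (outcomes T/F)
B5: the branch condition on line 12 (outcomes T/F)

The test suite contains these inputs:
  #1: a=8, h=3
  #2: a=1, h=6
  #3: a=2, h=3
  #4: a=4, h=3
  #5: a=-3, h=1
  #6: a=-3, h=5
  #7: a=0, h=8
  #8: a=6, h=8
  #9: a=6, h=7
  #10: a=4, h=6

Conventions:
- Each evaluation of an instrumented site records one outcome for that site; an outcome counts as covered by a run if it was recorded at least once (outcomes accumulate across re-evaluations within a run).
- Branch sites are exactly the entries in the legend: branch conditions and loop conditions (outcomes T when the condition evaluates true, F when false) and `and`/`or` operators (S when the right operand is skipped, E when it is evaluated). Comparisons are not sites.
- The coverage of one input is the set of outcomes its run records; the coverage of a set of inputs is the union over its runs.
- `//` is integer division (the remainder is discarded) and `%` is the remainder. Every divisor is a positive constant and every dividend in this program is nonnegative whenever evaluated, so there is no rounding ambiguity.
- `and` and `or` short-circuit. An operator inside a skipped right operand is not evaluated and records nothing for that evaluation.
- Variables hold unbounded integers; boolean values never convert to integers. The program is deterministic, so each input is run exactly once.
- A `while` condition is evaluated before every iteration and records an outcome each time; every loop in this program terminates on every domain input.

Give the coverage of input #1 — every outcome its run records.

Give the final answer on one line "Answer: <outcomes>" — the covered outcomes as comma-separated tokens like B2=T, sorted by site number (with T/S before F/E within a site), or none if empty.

Running input #1 (a=8, h=3), event by event:
  B1->F, B3->S, B2->F, B4->F, B5->T
as a set, this run covers: B1=F, B2=F, B3=S, B4=F, B5=T

Answer: B1=F, B2=F, B3=S, B4=F, B5=T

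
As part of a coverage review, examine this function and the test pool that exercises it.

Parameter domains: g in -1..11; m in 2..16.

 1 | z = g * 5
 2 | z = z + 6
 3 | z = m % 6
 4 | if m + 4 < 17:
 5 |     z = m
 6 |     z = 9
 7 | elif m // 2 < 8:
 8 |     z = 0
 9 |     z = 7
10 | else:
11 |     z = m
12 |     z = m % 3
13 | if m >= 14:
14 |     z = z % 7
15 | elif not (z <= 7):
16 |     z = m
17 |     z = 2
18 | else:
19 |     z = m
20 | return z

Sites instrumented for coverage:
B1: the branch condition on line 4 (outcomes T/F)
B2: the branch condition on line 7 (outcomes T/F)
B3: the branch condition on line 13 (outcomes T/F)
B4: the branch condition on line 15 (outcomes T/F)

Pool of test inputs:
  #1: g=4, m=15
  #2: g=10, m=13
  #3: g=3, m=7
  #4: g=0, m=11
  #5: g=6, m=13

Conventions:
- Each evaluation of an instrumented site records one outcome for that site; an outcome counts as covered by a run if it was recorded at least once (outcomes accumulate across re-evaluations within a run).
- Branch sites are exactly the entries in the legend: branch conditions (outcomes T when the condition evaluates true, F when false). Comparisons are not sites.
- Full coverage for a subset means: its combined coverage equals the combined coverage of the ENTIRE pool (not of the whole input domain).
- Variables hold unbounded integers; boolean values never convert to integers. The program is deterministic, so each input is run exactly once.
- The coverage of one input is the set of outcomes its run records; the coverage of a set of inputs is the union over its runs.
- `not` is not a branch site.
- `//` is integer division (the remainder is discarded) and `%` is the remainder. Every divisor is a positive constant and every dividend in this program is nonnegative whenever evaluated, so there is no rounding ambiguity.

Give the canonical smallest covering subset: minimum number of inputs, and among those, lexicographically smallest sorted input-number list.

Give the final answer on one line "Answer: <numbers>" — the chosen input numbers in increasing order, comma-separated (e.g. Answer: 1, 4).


test 1 (g=4, m=15) fires B1->F, B2->T, B3->T; hits B1=F, B2=T, B3=T
test 2 (g=10, m=13) fires B1->F, B2->T, B3->F, B4->F; hits B1=F, B2=T, B3=F, B4=F
test 3 (g=3, m=7) fires B1->T, B3->F, B4->T; hits B1=T, B3=F, B4=T
test 4 (g=0, m=11) fires B1->T, B3->F, B4->T; hits B1=T, B3=F, B4=T
test 5 (g=6, m=13) fires B1->F, B2->T, B3->F, B4->F; hits B1=F, B2=T, B3=F, B4=F
union over all inputs: B1=T, B1=F, B2=T, B3=T, B3=F, B4=T, B4=F (7 outcomes)
size 1 is not enough: best union over all size-1 subsets is 4/7
size 2 is not enough: best union over all size-2 subsets is 6/7
size 3: inputs {1, 2, 3} cover all 7 outcomes, and no lexicographically smaller subset of this size does
Answer: 1, 2, 3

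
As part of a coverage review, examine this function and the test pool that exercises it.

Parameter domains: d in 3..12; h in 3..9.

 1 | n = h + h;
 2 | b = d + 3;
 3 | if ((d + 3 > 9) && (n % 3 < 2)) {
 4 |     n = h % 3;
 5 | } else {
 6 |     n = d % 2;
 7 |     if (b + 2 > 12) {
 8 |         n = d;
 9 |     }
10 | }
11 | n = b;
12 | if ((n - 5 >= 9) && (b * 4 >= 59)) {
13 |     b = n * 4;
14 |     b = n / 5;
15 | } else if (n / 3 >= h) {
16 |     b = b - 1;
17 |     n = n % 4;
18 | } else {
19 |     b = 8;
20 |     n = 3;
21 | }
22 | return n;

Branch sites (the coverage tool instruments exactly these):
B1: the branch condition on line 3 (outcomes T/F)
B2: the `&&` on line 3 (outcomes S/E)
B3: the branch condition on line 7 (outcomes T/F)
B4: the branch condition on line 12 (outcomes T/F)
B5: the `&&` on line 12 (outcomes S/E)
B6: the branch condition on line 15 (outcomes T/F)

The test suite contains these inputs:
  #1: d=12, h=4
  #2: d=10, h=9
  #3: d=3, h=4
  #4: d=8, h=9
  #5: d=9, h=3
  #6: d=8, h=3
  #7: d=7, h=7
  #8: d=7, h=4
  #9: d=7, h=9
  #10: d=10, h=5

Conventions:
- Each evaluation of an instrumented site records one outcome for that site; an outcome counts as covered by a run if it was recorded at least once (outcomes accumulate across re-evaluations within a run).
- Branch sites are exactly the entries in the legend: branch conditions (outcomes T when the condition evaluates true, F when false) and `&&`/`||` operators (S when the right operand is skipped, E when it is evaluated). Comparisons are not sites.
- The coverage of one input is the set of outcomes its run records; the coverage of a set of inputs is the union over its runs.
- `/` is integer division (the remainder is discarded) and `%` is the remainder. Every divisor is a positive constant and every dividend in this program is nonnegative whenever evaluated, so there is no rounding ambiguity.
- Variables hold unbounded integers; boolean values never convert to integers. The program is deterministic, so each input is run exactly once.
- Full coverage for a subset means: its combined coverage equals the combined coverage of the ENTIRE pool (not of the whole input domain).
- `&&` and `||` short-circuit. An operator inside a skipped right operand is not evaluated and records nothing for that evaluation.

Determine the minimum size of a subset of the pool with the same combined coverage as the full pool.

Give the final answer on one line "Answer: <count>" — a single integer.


input #1, d=12, h=4: events B2->E, B1->F, B3->T, B5->E, B4->T; outcomes B1=F, B2=E, B3=T, B4=T, B5=E
input #2, d=10, h=9: events B2->E, B1->T, B5->S, B4->F, B6->F; outcomes B1=T, B2=E, B4=F, B5=S, B6=F
input #3, d=3, h=4: events B2->S, B1->F, B3->F, B5->S, B4->F, B6->F; outcomes B1=F, B2=S, B3=F, B4=F, B5=S, B6=F
input #4, d=8, h=9: events B2->E, B1->T, B5->S, B4->F, B6->F; outcomes B1=T, B2=E, B4=F, B5=S, B6=F
input #5, d=9, h=3: events B2->E, B1->T, B5->S, B4->F, B6->T; outcomes B1=T, B2=E, B4=F, B5=S, B6=T
input #6, d=8, h=3: events B2->E, B1->T, B5->S, B4->F, B6->T; outcomes B1=T, B2=E, B4=F, B5=S, B6=T
input #7, d=7, h=7: events B2->E, B1->F, B3->F, B5->S, B4->F, B6->F; outcomes B1=F, B2=E, B3=F, B4=F, B5=S, B6=F
input #8, d=7, h=4: events B2->E, B1->F, B3->F, B5->S, B4->F, B6->F; outcomes B1=F, B2=E, B3=F, B4=F, B5=S, B6=F
input #9, d=7, h=9: events B2->E, B1->T, B5->S, B4->F, B6->F; outcomes B1=T, B2=E, B4=F, B5=S, B6=F
input #10, d=10, h=5: events B2->E, B1->T, B5->S, B4->F, B6->F; outcomes B1=T, B2=E, B4=F, B5=S, B6=F
pool-wide coverage (12 outcomes): B1=T, B1=F, B2=S, B2=E, B3=T, B3=F, B4=T, B4=F, B5=S, B5=E, B6=T, B6=F
size 1 is not enough: best union over all size-1 subsets is 6/12
size 2 is not enough: best union over all size-2 subsets is 10/12
size 3: inputs {1, 3, 5} cover all 12 outcomes, and no lexicographically smaller subset of this size does
Answer: 3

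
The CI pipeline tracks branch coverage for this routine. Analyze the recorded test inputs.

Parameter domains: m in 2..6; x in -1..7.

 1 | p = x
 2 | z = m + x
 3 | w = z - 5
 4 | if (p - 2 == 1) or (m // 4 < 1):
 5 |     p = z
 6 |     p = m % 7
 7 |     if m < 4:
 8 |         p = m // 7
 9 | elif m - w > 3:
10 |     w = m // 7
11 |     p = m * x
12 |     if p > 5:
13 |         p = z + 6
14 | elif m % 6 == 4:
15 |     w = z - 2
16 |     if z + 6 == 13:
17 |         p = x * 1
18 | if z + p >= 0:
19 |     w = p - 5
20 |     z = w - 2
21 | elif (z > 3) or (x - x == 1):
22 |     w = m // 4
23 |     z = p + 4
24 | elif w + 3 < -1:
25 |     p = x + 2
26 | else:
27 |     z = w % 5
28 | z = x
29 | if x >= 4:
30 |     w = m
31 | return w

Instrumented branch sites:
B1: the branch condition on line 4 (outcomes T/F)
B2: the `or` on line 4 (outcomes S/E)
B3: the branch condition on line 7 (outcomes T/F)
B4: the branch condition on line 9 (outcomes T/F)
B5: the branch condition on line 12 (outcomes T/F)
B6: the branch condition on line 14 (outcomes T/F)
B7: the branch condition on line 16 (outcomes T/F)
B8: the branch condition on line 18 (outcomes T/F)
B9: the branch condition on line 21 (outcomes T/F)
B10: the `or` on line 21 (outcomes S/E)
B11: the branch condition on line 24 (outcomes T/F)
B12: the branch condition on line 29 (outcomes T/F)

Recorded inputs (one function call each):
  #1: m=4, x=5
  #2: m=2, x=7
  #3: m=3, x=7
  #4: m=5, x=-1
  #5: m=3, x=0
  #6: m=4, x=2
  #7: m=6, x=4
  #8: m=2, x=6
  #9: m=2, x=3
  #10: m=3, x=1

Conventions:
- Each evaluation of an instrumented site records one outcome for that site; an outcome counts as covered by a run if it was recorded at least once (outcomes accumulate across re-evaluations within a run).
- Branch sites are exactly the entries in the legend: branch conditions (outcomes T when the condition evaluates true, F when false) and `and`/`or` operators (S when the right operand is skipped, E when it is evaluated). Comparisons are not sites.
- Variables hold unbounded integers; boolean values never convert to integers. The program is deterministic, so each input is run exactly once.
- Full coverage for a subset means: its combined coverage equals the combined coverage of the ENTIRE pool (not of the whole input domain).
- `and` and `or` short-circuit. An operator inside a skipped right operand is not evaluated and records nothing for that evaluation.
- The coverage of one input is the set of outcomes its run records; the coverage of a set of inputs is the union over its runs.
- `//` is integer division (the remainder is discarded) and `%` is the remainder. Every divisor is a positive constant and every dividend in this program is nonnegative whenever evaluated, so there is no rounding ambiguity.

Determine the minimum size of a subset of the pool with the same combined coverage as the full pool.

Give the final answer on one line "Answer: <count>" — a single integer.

input #1 (m=4, x=5): covers B1=F, B2=E, B4=F, B6=T, B7=F, B8=T, B12=T
input #2 (m=2, x=7): covers B1=T, B2=E, B3=T, B8=T, B12=T
input #3 (m=3, x=7): covers B1=T, B2=E, B3=T, B8=T, B12=T
input #4 (m=5, x=-1): covers B1=F, B2=E, B4=T, B5=F, B8=F, B9=T, B10=S, B12=F
input #5 (m=3, x=0): covers B1=T, B2=E, B3=T, B8=T, B12=F
input #6 (m=4, x=2): covers B1=F, B2=E, B4=F, B6=T, B7=F, B8=T, B12=F
input #7 (m=6, x=4): covers B1=F, B2=E, B4=F, B6=F, B8=T, B12=T
input #8 (m=2, x=6): covers B1=T, B2=E, B3=T, B8=T, B12=T
input #9 (m=2, x=3): covers B1=T, B2=S, B3=T, B8=T, B12=F
input #10 (m=3, x=1): covers B1=T, B2=E, B3=T, B8=T, B12=F
together the pool reaches 17 outcomes: B1=T, B1=F, B2=S, B2=E, B3=T, B4=T, B4=F, B5=F, B6=T, B6=F, B7=F, B8=T, B8=F, B9=T, B10=S, B12=T, B12=F
no size-1 subset reaches all 17 outcomes (best union: 8/17)
no size-2 subset reaches all 17 outcomes (best union: 13/17)
no size-3 subset reaches all 17 outcomes (best union: 16/17)
the canonical winner is {1, 4, 7, 9}: size 4, full 17-outcome coverage, earliest index list among size-4 covers

Answer: 4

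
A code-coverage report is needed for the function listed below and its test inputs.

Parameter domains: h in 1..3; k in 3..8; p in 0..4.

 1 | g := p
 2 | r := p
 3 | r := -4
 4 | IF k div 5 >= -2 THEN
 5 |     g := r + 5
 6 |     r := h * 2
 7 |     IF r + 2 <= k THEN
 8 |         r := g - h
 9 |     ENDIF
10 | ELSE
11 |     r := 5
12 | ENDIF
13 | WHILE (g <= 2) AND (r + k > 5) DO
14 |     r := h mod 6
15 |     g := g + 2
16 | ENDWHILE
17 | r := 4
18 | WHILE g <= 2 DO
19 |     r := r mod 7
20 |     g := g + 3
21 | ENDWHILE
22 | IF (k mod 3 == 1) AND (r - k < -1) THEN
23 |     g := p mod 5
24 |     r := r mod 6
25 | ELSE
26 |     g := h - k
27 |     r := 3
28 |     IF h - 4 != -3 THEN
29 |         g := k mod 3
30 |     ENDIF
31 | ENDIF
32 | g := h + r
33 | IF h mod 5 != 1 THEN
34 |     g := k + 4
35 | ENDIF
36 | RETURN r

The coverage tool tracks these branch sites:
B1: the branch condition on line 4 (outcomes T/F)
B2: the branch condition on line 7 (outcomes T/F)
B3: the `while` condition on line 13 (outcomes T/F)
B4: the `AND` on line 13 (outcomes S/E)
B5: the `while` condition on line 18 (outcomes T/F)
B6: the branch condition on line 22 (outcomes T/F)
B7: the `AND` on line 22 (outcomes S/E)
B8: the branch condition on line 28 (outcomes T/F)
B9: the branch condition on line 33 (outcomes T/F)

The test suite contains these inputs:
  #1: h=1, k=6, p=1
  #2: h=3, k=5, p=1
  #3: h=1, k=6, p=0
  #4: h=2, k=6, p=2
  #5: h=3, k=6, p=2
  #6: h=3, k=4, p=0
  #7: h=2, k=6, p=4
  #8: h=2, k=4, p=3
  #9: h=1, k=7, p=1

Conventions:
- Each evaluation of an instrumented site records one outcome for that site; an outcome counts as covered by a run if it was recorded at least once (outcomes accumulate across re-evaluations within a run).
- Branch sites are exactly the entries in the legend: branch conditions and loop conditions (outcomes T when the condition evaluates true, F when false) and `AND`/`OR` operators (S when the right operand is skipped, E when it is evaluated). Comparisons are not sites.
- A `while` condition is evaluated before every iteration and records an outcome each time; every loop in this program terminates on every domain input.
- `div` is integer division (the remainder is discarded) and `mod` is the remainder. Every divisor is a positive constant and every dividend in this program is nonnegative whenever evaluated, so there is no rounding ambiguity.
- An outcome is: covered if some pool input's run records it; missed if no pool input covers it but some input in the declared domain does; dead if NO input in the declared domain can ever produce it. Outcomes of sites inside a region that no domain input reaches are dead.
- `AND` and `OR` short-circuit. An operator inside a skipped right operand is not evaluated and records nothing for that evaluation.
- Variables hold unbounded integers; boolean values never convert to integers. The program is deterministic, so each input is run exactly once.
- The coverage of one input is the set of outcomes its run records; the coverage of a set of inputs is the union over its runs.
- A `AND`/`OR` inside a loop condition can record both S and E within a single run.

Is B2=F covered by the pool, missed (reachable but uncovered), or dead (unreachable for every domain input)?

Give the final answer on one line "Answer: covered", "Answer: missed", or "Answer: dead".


B2=F is recorded by pool input(s) 2, 5, 6, 8 -> covered
Answer: covered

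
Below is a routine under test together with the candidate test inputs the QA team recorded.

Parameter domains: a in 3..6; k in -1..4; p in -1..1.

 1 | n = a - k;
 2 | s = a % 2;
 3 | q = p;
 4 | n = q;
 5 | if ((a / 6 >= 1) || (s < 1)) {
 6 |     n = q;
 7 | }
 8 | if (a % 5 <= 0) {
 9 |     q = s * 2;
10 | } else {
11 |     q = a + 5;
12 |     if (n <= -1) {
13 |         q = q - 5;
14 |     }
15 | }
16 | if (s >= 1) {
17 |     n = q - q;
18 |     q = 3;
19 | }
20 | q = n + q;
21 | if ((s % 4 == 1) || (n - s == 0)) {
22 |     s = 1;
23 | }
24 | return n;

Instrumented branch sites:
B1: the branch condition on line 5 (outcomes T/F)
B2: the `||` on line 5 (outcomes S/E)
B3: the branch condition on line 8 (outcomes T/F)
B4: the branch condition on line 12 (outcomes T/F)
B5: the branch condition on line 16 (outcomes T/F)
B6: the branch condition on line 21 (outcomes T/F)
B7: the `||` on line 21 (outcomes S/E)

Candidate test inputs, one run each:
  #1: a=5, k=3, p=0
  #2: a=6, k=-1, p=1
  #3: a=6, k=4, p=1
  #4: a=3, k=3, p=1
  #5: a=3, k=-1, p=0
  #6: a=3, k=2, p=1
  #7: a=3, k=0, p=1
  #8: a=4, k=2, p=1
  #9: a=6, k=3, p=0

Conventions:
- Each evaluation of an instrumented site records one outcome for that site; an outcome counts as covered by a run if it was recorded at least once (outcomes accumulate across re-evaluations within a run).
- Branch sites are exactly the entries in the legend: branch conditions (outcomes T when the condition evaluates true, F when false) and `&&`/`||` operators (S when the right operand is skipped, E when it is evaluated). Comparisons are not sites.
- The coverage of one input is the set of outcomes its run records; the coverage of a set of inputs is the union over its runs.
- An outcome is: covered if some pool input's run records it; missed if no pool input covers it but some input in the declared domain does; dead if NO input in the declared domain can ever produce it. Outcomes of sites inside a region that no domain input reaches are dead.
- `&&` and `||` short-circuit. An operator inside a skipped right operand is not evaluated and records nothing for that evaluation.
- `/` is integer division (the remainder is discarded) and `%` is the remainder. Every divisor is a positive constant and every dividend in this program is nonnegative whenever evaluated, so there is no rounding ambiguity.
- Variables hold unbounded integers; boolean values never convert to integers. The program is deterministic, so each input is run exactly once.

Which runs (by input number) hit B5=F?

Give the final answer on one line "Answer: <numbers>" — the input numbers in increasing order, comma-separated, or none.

input #1 (a=5, k=3, p=0): does not produce B5=F
input #2 (a=6, k=-1, p=1): produces B5=F
input #3 (a=6, k=4, p=1): produces B5=F
input #4 (a=3, k=3, p=1): does not produce B5=F
input #5 (a=3, k=-1, p=0): does not produce B5=F
input #6 (a=3, k=2, p=1): does not produce B5=F
input #7 (a=3, k=0, p=1): does not produce B5=F
input #8 (a=4, k=2, p=1): produces B5=F
input #9 (a=6, k=3, p=0): produces B5=F

Answer: 2, 3, 8, 9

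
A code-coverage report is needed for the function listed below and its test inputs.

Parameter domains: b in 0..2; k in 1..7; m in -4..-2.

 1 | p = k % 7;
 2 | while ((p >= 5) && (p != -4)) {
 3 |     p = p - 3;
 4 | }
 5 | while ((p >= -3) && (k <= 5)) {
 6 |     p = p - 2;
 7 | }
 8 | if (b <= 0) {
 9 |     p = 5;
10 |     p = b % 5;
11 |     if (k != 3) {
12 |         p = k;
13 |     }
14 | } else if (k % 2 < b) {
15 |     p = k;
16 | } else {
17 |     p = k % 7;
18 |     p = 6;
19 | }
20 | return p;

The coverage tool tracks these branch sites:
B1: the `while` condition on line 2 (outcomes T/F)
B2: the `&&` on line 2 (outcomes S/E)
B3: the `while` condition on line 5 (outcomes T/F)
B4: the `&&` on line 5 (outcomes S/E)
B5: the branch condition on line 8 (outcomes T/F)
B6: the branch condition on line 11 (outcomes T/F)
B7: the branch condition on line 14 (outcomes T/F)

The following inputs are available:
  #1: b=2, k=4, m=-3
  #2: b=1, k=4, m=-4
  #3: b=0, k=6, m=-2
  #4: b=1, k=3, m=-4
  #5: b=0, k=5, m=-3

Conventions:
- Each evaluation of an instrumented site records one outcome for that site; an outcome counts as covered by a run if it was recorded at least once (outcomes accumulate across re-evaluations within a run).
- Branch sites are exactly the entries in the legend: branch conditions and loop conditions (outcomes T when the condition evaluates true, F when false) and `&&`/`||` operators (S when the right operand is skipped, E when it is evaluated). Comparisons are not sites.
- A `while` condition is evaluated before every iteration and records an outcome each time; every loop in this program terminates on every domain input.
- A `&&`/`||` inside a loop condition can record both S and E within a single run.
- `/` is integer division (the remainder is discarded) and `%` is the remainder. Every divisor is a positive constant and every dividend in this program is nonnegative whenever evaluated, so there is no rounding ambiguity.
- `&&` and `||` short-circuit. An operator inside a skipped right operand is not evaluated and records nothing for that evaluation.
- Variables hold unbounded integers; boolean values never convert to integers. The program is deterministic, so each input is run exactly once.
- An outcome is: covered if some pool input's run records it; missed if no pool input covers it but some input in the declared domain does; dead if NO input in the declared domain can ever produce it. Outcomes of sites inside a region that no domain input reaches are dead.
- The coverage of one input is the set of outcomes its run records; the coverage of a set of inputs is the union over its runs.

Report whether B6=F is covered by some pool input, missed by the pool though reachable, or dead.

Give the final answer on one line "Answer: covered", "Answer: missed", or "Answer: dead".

no pool input records B6=F
but domain input (b=0, k=3, m=-4) does record it -> reachable, so missed

Answer: missed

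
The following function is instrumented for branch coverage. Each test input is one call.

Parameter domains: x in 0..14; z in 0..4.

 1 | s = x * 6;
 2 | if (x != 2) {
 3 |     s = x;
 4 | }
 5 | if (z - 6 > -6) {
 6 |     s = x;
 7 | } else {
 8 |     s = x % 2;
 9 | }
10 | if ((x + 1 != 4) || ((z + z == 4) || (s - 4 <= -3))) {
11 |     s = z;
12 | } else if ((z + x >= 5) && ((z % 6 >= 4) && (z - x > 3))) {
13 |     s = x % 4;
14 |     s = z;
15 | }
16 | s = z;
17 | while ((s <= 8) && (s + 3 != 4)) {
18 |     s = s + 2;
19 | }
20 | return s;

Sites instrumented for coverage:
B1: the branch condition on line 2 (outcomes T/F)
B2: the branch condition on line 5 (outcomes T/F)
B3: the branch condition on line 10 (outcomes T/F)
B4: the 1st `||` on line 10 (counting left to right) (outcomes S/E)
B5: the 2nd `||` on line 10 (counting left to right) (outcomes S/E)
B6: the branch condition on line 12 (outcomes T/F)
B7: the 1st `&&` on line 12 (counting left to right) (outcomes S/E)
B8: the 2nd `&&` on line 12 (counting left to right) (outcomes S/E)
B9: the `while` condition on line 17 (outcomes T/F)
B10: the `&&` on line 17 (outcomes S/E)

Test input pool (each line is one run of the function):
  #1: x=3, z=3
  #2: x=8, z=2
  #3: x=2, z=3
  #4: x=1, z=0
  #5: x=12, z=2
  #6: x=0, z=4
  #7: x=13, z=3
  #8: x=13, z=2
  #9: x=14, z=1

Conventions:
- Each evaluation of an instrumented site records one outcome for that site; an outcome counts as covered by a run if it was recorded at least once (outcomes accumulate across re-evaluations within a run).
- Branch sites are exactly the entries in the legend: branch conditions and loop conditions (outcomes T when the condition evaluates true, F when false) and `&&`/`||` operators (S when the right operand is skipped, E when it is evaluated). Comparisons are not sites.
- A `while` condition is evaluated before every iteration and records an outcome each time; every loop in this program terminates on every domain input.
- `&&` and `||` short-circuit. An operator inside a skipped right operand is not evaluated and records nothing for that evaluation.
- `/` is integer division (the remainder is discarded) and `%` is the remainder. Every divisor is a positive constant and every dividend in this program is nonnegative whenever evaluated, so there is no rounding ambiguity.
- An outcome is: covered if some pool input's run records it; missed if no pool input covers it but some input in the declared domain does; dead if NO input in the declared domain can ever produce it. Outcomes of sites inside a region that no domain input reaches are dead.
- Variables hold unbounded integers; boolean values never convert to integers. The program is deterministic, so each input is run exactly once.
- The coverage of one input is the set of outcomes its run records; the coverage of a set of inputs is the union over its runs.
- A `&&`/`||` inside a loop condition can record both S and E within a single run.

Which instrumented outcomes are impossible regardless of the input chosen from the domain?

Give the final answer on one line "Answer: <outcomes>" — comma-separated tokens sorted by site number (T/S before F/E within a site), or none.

exhaustive pass over the 75-input domain:
  B6=T: zero occurrences over every domain input -> dead
  reachable outcomes have witnesses, e.g. B1=T (e.g. x=0, z=0), B1=F (e.g. x=2, z=0), B2=T (e.g. x=0, z=1), B2=F (e.g. x=0, z=0)

Answer: B6=T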